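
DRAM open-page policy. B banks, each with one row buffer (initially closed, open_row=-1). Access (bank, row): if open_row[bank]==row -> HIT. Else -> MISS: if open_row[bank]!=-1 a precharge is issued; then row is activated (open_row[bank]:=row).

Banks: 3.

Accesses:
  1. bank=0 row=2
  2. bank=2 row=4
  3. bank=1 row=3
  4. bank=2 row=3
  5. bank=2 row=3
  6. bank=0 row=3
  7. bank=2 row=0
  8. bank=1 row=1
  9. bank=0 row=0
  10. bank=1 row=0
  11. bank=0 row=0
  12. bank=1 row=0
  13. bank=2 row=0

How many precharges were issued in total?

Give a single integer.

Acc 1: bank0 row2 -> MISS (open row2); precharges=0
Acc 2: bank2 row4 -> MISS (open row4); precharges=0
Acc 3: bank1 row3 -> MISS (open row3); precharges=0
Acc 4: bank2 row3 -> MISS (open row3); precharges=1
Acc 5: bank2 row3 -> HIT
Acc 6: bank0 row3 -> MISS (open row3); precharges=2
Acc 7: bank2 row0 -> MISS (open row0); precharges=3
Acc 8: bank1 row1 -> MISS (open row1); precharges=4
Acc 9: bank0 row0 -> MISS (open row0); precharges=5
Acc 10: bank1 row0 -> MISS (open row0); precharges=6
Acc 11: bank0 row0 -> HIT
Acc 12: bank1 row0 -> HIT
Acc 13: bank2 row0 -> HIT

Answer: 6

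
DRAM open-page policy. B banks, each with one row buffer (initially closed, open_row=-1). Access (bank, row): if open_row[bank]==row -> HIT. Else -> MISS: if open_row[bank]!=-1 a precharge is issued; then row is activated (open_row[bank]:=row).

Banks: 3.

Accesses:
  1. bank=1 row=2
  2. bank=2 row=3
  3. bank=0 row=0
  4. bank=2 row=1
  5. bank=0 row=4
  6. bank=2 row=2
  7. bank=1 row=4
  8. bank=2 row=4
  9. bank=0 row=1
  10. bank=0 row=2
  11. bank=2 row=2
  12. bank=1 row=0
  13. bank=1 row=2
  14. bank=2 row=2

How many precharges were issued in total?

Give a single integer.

Answer: 10

Derivation:
Acc 1: bank1 row2 -> MISS (open row2); precharges=0
Acc 2: bank2 row3 -> MISS (open row3); precharges=0
Acc 3: bank0 row0 -> MISS (open row0); precharges=0
Acc 4: bank2 row1 -> MISS (open row1); precharges=1
Acc 5: bank0 row4 -> MISS (open row4); precharges=2
Acc 6: bank2 row2 -> MISS (open row2); precharges=3
Acc 7: bank1 row4 -> MISS (open row4); precharges=4
Acc 8: bank2 row4 -> MISS (open row4); precharges=5
Acc 9: bank0 row1 -> MISS (open row1); precharges=6
Acc 10: bank0 row2 -> MISS (open row2); precharges=7
Acc 11: bank2 row2 -> MISS (open row2); precharges=8
Acc 12: bank1 row0 -> MISS (open row0); precharges=9
Acc 13: bank1 row2 -> MISS (open row2); precharges=10
Acc 14: bank2 row2 -> HIT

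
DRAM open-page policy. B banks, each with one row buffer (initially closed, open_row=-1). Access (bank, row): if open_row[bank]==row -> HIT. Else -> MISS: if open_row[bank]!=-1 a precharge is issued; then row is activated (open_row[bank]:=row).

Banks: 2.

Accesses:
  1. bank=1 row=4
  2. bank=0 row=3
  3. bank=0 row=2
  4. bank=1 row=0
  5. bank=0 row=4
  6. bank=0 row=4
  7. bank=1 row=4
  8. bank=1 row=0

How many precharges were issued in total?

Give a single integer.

Acc 1: bank1 row4 -> MISS (open row4); precharges=0
Acc 2: bank0 row3 -> MISS (open row3); precharges=0
Acc 3: bank0 row2 -> MISS (open row2); precharges=1
Acc 4: bank1 row0 -> MISS (open row0); precharges=2
Acc 5: bank0 row4 -> MISS (open row4); precharges=3
Acc 6: bank0 row4 -> HIT
Acc 7: bank1 row4 -> MISS (open row4); precharges=4
Acc 8: bank1 row0 -> MISS (open row0); precharges=5

Answer: 5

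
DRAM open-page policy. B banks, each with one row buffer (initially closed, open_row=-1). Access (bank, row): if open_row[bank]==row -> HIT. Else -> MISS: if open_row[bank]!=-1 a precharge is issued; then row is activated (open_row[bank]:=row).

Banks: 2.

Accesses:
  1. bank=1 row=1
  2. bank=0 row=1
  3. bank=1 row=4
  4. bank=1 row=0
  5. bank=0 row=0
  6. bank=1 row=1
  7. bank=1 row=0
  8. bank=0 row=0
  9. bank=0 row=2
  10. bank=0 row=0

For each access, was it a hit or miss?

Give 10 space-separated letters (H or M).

Acc 1: bank1 row1 -> MISS (open row1); precharges=0
Acc 2: bank0 row1 -> MISS (open row1); precharges=0
Acc 3: bank1 row4 -> MISS (open row4); precharges=1
Acc 4: bank1 row0 -> MISS (open row0); precharges=2
Acc 5: bank0 row0 -> MISS (open row0); precharges=3
Acc 6: bank1 row1 -> MISS (open row1); precharges=4
Acc 7: bank1 row0 -> MISS (open row0); precharges=5
Acc 8: bank0 row0 -> HIT
Acc 9: bank0 row2 -> MISS (open row2); precharges=6
Acc 10: bank0 row0 -> MISS (open row0); precharges=7

Answer: M M M M M M M H M M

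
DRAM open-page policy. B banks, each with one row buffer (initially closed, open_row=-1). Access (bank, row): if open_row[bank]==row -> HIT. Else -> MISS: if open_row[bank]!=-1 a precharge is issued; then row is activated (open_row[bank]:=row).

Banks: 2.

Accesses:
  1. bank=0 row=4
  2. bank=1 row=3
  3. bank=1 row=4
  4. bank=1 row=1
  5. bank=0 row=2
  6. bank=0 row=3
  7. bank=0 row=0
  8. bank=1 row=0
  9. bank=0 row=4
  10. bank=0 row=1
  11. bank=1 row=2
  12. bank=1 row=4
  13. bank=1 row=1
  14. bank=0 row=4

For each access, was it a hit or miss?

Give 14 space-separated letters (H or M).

Answer: M M M M M M M M M M M M M M

Derivation:
Acc 1: bank0 row4 -> MISS (open row4); precharges=0
Acc 2: bank1 row3 -> MISS (open row3); precharges=0
Acc 3: bank1 row4 -> MISS (open row4); precharges=1
Acc 4: bank1 row1 -> MISS (open row1); precharges=2
Acc 5: bank0 row2 -> MISS (open row2); precharges=3
Acc 6: bank0 row3 -> MISS (open row3); precharges=4
Acc 7: bank0 row0 -> MISS (open row0); precharges=5
Acc 8: bank1 row0 -> MISS (open row0); precharges=6
Acc 9: bank0 row4 -> MISS (open row4); precharges=7
Acc 10: bank0 row1 -> MISS (open row1); precharges=8
Acc 11: bank1 row2 -> MISS (open row2); precharges=9
Acc 12: bank1 row4 -> MISS (open row4); precharges=10
Acc 13: bank1 row1 -> MISS (open row1); precharges=11
Acc 14: bank0 row4 -> MISS (open row4); precharges=12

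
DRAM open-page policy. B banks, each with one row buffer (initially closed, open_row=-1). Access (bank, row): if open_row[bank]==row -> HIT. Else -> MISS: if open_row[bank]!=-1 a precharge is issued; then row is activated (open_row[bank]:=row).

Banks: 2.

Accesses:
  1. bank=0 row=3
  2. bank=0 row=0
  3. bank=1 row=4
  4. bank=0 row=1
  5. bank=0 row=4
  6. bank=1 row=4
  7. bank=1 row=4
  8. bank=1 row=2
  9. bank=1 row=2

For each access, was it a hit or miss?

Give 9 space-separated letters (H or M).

Acc 1: bank0 row3 -> MISS (open row3); precharges=0
Acc 2: bank0 row0 -> MISS (open row0); precharges=1
Acc 3: bank1 row4 -> MISS (open row4); precharges=1
Acc 4: bank0 row1 -> MISS (open row1); precharges=2
Acc 5: bank0 row4 -> MISS (open row4); precharges=3
Acc 6: bank1 row4 -> HIT
Acc 7: bank1 row4 -> HIT
Acc 8: bank1 row2 -> MISS (open row2); precharges=4
Acc 9: bank1 row2 -> HIT

Answer: M M M M M H H M H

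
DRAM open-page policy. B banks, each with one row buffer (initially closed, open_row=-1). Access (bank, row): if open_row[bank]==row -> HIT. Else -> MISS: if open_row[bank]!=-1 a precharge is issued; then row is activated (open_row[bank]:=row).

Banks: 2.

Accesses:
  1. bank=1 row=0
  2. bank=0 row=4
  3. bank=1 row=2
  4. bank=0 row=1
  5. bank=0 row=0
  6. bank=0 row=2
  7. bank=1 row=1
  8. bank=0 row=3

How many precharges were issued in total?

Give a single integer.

Answer: 6

Derivation:
Acc 1: bank1 row0 -> MISS (open row0); precharges=0
Acc 2: bank0 row4 -> MISS (open row4); precharges=0
Acc 3: bank1 row2 -> MISS (open row2); precharges=1
Acc 4: bank0 row1 -> MISS (open row1); precharges=2
Acc 5: bank0 row0 -> MISS (open row0); precharges=3
Acc 6: bank0 row2 -> MISS (open row2); precharges=4
Acc 7: bank1 row1 -> MISS (open row1); precharges=5
Acc 8: bank0 row3 -> MISS (open row3); precharges=6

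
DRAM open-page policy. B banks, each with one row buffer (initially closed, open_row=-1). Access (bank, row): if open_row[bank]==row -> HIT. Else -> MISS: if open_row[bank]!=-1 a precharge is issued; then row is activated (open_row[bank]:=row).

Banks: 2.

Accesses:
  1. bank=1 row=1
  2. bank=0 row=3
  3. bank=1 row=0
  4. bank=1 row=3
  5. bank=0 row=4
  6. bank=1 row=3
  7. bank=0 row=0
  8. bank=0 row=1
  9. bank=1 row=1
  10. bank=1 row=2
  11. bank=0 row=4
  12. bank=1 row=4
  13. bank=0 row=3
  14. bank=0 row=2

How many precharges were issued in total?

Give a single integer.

Answer: 11

Derivation:
Acc 1: bank1 row1 -> MISS (open row1); precharges=0
Acc 2: bank0 row3 -> MISS (open row3); precharges=0
Acc 3: bank1 row0 -> MISS (open row0); precharges=1
Acc 4: bank1 row3 -> MISS (open row3); precharges=2
Acc 5: bank0 row4 -> MISS (open row4); precharges=3
Acc 6: bank1 row3 -> HIT
Acc 7: bank0 row0 -> MISS (open row0); precharges=4
Acc 8: bank0 row1 -> MISS (open row1); precharges=5
Acc 9: bank1 row1 -> MISS (open row1); precharges=6
Acc 10: bank1 row2 -> MISS (open row2); precharges=7
Acc 11: bank0 row4 -> MISS (open row4); precharges=8
Acc 12: bank1 row4 -> MISS (open row4); precharges=9
Acc 13: bank0 row3 -> MISS (open row3); precharges=10
Acc 14: bank0 row2 -> MISS (open row2); precharges=11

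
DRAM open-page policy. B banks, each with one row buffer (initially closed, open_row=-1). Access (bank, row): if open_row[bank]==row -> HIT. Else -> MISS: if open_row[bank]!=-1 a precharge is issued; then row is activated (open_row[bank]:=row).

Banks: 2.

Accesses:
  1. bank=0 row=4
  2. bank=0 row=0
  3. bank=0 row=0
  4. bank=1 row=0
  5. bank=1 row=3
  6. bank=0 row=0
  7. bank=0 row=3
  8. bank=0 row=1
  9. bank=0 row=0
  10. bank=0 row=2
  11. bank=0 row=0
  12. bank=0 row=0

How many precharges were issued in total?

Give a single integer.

Answer: 7

Derivation:
Acc 1: bank0 row4 -> MISS (open row4); precharges=0
Acc 2: bank0 row0 -> MISS (open row0); precharges=1
Acc 3: bank0 row0 -> HIT
Acc 4: bank1 row0 -> MISS (open row0); precharges=1
Acc 5: bank1 row3 -> MISS (open row3); precharges=2
Acc 6: bank0 row0 -> HIT
Acc 7: bank0 row3 -> MISS (open row3); precharges=3
Acc 8: bank0 row1 -> MISS (open row1); precharges=4
Acc 9: bank0 row0 -> MISS (open row0); precharges=5
Acc 10: bank0 row2 -> MISS (open row2); precharges=6
Acc 11: bank0 row0 -> MISS (open row0); precharges=7
Acc 12: bank0 row0 -> HIT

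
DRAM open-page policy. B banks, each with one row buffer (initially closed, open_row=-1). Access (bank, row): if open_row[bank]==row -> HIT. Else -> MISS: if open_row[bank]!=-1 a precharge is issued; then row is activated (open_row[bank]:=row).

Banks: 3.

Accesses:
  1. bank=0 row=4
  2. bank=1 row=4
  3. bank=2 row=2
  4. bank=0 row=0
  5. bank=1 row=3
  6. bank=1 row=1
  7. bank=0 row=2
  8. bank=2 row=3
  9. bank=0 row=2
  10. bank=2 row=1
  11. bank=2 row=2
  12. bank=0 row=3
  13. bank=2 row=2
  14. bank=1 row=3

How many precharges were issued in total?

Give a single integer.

Answer: 9

Derivation:
Acc 1: bank0 row4 -> MISS (open row4); precharges=0
Acc 2: bank1 row4 -> MISS (open row4); precharges=0
Acc 3: bank2 row2 -> MISS (open row2); precharges=0
Acc 4: bank0 row0 -> MISS (open row0); precharges=1
Acc 5: bank1 row3 -> MISS (open row3); precharges=2
Acc 6: bank1 row1 -> MISS (open row1); precharges=3
Acc 7: bank0 row2 -> MISS (open row2); precharges=4
Acc 8: bank2 row3 -> MISS (open row3); precharges=5
Acc 9: bank0 row2 -> HIT
Acc 10: bank2 row1 -> MISS (open row1); precharges=6
Acc 11: bank2 row2 -> MISS (open row2); precharges=7
Acc 12: bank0 row3 -> MISS (open row3); precharges=8
Acc 13: bank2 row2 -> HIT
Acc 14: bank1 row3 -> MISS (open row3); precharges=9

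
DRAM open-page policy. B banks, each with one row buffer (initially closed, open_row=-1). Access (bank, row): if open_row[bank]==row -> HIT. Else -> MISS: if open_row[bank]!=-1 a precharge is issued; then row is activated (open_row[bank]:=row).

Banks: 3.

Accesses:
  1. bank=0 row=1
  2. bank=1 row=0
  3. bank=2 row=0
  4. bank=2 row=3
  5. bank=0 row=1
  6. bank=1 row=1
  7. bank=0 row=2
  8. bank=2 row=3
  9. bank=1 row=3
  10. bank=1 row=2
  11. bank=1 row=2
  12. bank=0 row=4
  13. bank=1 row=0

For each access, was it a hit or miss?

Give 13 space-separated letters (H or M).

Answer: M M M M H M M H M M H M M

Derivation:
Acc 1: bank0 row1 -> MISS (open row1); precharges=0
Acc 2: bank1 row0 -> MISS (open row0); precharges=0
Acc 3: bank2 row0 -> MISS (open row0); precharges=0
Acc 4: bank2 row3 -> MISS (open row3); precharges=1
Acc 5: bank0 row1 -> HIT
Acc 6: bank1 row1 -> MISS (open row1); precharges=2
Acc 7: bank0 row2 -> MISS (open row2); precharges=3
Acc 8: bank2 row3 -> HIT
Acc 9: bank1 row3 -> MISS (open row3); precharges=4
Acc 10: bank1 row2 -> MISS (open row2); precharges=5
Acc 11: bank1 row2 -> HIT
Acc 12: bank0 row4 -> MISS (open row4); precharges=6
Acc 13: bank1 row0 -> MISS (open row0); precharges=7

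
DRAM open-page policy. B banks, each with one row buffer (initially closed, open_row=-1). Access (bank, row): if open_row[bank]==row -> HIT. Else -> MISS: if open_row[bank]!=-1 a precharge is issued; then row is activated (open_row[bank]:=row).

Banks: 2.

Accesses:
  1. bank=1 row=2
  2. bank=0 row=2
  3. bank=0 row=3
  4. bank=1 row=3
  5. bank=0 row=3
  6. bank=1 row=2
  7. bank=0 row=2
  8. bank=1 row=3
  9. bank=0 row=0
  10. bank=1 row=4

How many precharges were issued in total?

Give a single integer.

Answer: 7

Derivation:
Acc 1: bank1 row2 -> MISS (open row2); precharges=0
Acc 2: bank0 row2 -> MISS (open row2); precharges=0
Acc 3: bank0 row3 -> MISS (open row3); precharges=1
Acc 4: bank1 row3 -> MISS (open row3); precharges=2
Acc 5: bank0 row3 -> HIT
Acc 6: bank1 row2 -> MISS (open row2); precharges=3
Acc 7: bank0 row2 -> MISS (open row2); precharges=4
Acc 8: bank1 row3 -> MISS (open row3); precharges=5
Acc 9: bank0 row0 -> MISS (open row0); precharges=6
Acc 10: bank1 row4 -> MISS (open row4); precharges=7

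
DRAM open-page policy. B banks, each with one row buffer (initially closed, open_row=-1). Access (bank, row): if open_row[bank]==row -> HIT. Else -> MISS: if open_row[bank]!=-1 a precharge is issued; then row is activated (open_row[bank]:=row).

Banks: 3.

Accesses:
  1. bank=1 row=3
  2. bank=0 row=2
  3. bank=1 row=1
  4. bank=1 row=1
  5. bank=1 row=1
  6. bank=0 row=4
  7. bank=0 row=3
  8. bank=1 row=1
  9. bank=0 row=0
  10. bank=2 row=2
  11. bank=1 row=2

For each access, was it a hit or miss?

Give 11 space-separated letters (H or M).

Answer: M M M H H M M H M M M

Derivation:
Acc 1: bank1 row3 -> MISS (open row3); precharges=0
Acc 2: bank0 row2 -> MISS (open row2); precharges=0
Acc 3: bank1 row1 -> MISS (open row1); precharges=1
Acc 4: bank1 row1 -> HIT
Acc 5: bank1 row1 -> HIT
Acc 6: bank0 row4 -> MISS (open row4); precharges=2
Acc 7: bank0 row3 -> MISS (open row3); precharges=3
Acc 8: bank1 row1 -> HIT
Acc 9: bank0 row0 -> MISS (open row0); precharges=4
Acc 10: bank2 row2 -> MISS (open row2); precharges=4
Acc 11: bank1 row2 -> MISS (open row2); precharges=5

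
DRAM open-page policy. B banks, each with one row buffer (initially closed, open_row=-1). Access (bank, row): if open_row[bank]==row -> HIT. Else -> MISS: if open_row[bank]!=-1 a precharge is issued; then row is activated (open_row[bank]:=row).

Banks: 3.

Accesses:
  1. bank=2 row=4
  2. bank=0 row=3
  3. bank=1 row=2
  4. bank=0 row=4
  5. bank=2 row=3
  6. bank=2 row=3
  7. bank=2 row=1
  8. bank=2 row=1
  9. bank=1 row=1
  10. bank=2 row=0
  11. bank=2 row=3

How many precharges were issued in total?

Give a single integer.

Acc 1: bank2 row4 -> MISS (open row4); precharges=0
Acc 2: bank0 row3 -> MISS (open row3); precharges=0
Acc 3: bank1 row2 -> MISS (open row2); precharges=0
Acc 4: bank0 row4 -> MISS (open row4); precharges=1
Acc 5: bank2 row3 -> MISS (open row3); precharges=2
Acc 6: bank2 row3 -> HIT
Acc 7: bank2 row1 -> MISS (open row1); precharges=3
Acc 8: bank2 row1 -> HIT
Acc 9: bank1 row1 -> MISS (open row1); precharges=4
Acc 10: bank2 row0 -> MISS (open row0); precharges=5
Acc 11: bank2 row3 -> MISS (open row3); precharges=6

Answer: 6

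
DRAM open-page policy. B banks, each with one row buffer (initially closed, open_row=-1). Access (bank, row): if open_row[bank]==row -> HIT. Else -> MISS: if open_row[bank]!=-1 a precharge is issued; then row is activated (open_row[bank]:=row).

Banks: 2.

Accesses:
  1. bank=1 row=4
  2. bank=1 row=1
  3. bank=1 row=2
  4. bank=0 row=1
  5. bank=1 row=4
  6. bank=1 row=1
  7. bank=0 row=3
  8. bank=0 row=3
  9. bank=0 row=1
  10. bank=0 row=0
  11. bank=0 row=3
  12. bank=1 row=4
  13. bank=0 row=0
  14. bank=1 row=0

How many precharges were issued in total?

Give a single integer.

Answer: 11

Derivation:
Acc 1: bank1 row4 -> MISS (open row4); precharges=0
Acc 2: bank1 row1 -> MISS (open row1); precharges=1
Acc 3: bank1 row2 -> MISS (open row2); precharges=2
Acc 4: bank0 row1 -> MISS (open row1); precharges=2
Acc 5: bank1 row4 -> MISS (open row4); precharges=3
Acc 6: bank1 row1 -> MISS (open row1); precharges=4
Acc 7: bank0 row3 -> MISS (open row3); precharges=5
Acc 8: bank0 row3 -> HIT
Acc 9: bank0 row1 -> MISS (open row1); precharges=6
Acc 10: bank0 row0 -> MISS (open row0); precharges=7
Acc 11: bank0 row3 -> MISS (open row3); precharges=8
Acc 12: bank1 row4 -> MISS (open row4); precharges=9
Acc 13: bank0 row0 -> MISS (open row0); precharges=10
Acc 14: bank1 row0 -> MISS (open row0); precharges=11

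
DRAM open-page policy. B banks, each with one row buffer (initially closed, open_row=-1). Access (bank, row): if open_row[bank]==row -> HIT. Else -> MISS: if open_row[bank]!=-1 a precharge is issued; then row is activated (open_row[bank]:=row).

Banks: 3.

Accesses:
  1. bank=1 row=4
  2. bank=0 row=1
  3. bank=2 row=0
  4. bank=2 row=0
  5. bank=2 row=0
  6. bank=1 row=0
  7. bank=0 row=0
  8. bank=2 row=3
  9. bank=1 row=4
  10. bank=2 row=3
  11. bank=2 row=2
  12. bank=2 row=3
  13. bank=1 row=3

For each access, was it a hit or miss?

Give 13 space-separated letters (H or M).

Answer: M M M H H M M M M H M M M

Derivation:
Acc 1: bank1 row4 -> MISS (open row4); precharges=0
Acc 2: bank0 row1 -> MISS (open row1); precharges=0
Acc 3: bank2 row0 -> MISS (open row0); precharges=0
Acc 4: bank2 row0 -> HIT
Acc 5: bank2 row0 -> HIT
Acc 6: bank1 row0 -> MISS (open row0); precharges=1
Acc 7: bank0 row0 -> MISS (open row0); precharges=2
Acc 8: bank2 row3 -> MISS (open row3); precharges=3
Acc 9: bank1 row4 -> MISS (open row4); precharges=4
Acc 10: bank2 row3 -> HIT
Acc 11: bank2 row2 -> MISS (open row2); precharges=5
Acc 12: bank2 row3 -> MISS (open row3); precharges=6
Acc 13: bank1 row3 -> MISS (open row3); precharges=7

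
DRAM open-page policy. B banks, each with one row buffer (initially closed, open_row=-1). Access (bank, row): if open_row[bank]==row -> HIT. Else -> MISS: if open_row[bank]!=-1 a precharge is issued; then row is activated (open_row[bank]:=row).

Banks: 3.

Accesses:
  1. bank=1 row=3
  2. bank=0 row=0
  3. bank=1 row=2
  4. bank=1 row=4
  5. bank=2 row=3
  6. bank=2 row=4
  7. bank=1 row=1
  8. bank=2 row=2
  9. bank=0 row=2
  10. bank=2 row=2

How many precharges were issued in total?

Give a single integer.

Answer: 6

Derivation:
Acc 1: bank1 row3 -> MISS (open row3); precharges=0
Acc 2: bank0 row0 -> MISS (open row0); precharges=0
Acc 3: bank1 row2 -> MISS (open row2); precharges=1
Acc 4: bank1 row4 -> MISS (open row4); precharges=2
Acc 5: bank2 row3 -> MISS (open row3); precharges=2
Acc 6: bank2 row4 -> MISS (open row4); precharges=3
Acc 7: bank1 row1 -> MISS (open row1); precharges=4
Acc 8: bank2 row2 -> MISS (open row2); precharges=5
Acc 9: bank0 row2 -> MISS (open row2); precharges=6
Acc 10: bank2 row2 -> HIT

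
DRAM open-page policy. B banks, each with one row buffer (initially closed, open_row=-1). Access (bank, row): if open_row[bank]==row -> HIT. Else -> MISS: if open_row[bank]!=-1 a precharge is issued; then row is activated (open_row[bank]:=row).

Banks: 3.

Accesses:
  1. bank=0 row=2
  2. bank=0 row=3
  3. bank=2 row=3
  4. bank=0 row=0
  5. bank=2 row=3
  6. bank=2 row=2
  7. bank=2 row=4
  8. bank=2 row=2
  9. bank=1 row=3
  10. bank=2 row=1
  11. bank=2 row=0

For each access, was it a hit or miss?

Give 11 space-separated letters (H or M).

Answer: M M M M H M M M M M M

Derivation:
Acc 1: bank0 row2 -> MISS (open row2); precharges=0
Acc 2: bank0 row3 -> MISS (open row3); precharges=1
Acc 3: bank2 row3 -> MISS (open row3); precharges=1
Acc 4: bank0 row0 -> MISS (open row0); precharges=2
Acc 5: bank2 row3 -> HIT
Acc 6: bank2 row2 -> MISS (open row2); precharges=3
Acc 7: bank2 row4 -> MISS (open row4); precharges=4
Acc 8: bank2 row2 -> MISS (open row2); precharges=5
Acc 9: bank1 row3 -> MISS (open row3); precharges=5
Acc 10: bank2 row1 -> MISS (open row1); precharges=6
Acc 11: bank2 row0 -> MISS (open row0); precharges=7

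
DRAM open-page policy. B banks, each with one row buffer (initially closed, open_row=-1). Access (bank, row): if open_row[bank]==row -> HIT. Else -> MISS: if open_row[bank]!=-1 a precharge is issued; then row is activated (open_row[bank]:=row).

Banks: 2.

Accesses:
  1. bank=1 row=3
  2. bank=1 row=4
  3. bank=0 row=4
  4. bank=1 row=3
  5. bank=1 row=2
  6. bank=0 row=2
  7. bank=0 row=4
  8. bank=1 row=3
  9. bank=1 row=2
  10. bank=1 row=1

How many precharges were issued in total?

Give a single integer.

Answer: 8

Derivation:
Acc 1: bank1 row3 -> MISS (open row3); precharges=0
Acc 2: bank1 row4 -> MISS (open row4); precharges=1
Acc 3: bank0 row4 -> MISS (open row4); precharges=1
Acc 4: bank1 row3 -> MISS (open row3); precharges=2
Acc 5: bank1 row2 -> MISS (open row2); precharges=3
Acc 6: bank0 row2 -> MISS (open row2); precharges=4
Acc 7: bank0 row4 -> MISS (open row4); precharges=5
Acc 8: bank1 row3 -> MISS (open row3); precharges=6
Acc 9: bank1 row2 -> MISS (open row2); precharges=7
Acc 10: bank1 row1 -> MISS (open row1); precharges=8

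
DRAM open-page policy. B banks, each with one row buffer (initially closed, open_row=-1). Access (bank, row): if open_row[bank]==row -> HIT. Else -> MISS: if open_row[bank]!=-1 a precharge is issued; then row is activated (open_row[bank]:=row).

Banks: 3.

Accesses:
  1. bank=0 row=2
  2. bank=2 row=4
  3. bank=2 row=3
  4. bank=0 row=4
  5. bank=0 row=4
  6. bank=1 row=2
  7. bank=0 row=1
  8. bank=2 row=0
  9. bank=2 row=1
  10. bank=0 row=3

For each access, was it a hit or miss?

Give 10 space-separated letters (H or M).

Acc 1: bank0 row2 -> MISS (open row2); precharges=0
Acc 2: bank2 row4 -> MISS (open row4); precharges=0
Acc 3: bank2 row3 -> MISS (open row3); precharges=1
Acc 4: bank0 row4 -> MISS (open row4); precharges=2
Acc 5: bank0 row4 -> HIT
Acc 6: bank1 row2 -> MISS (open row2); precharges=2
Acc 7: bank0 row1 -> MISS (open row1); precharges=3
Acc 8: bank2 row0 -> MISS (open row0); precharges=4
Acc 9: bank2 row1 -> MISS (open row1); precharges=5
Acc 10: bank0 row3 -> MISS (open row3); precharges=6

Answer: M M M M H M M M M M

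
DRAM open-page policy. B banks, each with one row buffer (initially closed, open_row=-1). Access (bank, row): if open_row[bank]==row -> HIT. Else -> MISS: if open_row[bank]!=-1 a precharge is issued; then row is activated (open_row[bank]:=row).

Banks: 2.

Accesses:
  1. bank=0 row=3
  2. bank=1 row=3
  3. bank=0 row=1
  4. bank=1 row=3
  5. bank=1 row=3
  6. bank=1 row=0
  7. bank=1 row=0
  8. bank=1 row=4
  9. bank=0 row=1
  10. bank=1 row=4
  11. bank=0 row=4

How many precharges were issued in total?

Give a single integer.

Acc 1: bank0 row3 -> MISS (open row3); precharges=0
Acc 2: bank1 row3 -> MISS (open row3); precharges=0
Acc 3: bank0 row1 -> MISS (open row1); precharges=1
Acc 4: bank1 row3 -> HIT
Acc 5: bank1 row3 -> HIT
Acc 6: bank1 row0 -> MISS (open row0); precharges=2
Acc 7: bank1 row0 -> HIT
Acc 8: bank1 row4 -> MISS (open row4); precharges=3
Acc 9: bank0 row1 -> HIT
Acc 10: bank1 row4 -> HIT
Acc 11: bank0 row4 -> MISS (open row4); precharges=4

Answer: 4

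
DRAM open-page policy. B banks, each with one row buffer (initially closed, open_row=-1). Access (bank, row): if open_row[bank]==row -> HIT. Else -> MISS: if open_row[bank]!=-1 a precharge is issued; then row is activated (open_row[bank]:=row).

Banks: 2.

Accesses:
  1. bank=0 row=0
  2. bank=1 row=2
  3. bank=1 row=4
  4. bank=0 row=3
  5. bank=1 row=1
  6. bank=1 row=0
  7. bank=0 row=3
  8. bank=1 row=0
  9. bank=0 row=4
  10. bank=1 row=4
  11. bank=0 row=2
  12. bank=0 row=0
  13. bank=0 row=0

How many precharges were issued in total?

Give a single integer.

Answer: 8

Derivation:
Acc 1: bank0 row0 -> MISS (open row0); precharges=0
Acc 2: bank1 row2 -> MISS (open row2); precharges=0
Acc 3: bank1 row4 -> MISS (open row4); precharges=1
Acc 4: bank0 row3 -> MISS (open row3); precharges=2
Acc 5: bank1 row1 -> MISS (open row1); precharges=3
Acc 6: bank1 row0 -> MISS (open row0); precharges=4
Acc 7: bank0 row3 -> HIT
Acc 8: bank1 row0 -> HIT
Acc 9: bank0 row4 -> MISS (open row4); precharges=5
Acc 10: bank1 row4 -> MISS (open row4); precharges=6
Acc 11: bank0 row2 -> MISS (open row2); precharges=7
Acc 12: bank0 row0 -> MISS (open row0); precharges=8
Acc 13: bank0 row0 -> HIT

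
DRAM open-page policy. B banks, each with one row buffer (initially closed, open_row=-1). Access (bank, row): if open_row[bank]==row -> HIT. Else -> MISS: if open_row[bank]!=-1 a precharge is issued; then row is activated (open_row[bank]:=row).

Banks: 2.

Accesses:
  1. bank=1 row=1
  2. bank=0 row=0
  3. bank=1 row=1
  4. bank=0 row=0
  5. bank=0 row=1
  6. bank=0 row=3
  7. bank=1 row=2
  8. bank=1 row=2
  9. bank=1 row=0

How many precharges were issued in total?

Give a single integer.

Acc 1: bank1 row1 -> MISS (open row1); precharges=0
Acc 2: bank0 row0 -> MISS (open row0); precharges=0
Acc 3: bank1 row1 -> HIT
Acc 4: bank0 row0 -> HIT
Acc 5: bank0 row1 -> MISS (open row1); precharges=1
Acc 6: bank0 row3 -> MISS (open row3); precharges=2
Acc 7: bank1 row2 -> MISS (open row2); precharges=3
Acc 8: bank1 row2 -> HIT
Acc 9: bank1 row0 -> MISS (open row0); precharges=4

Answer: 4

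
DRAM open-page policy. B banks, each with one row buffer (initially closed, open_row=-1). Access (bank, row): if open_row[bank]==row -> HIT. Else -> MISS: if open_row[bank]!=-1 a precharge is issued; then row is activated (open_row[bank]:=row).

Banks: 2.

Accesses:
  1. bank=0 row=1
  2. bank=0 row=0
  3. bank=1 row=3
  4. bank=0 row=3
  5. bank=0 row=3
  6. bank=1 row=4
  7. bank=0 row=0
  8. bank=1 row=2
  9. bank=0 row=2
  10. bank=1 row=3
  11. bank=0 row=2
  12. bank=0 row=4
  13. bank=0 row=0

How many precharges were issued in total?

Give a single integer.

Acc 1: bank0 row1 -> MISS (open row1); precharges=0
Acc 2: bank0 row0 -> MISS (open row0); precharges=1
Acc 3: bank1 row3 -> MISS (open row3); precharges=1
Acc 4: bank0 row3 -> MISS (open row3); precharges=2
Acc 5: bank0 row3 -> HIT
Acc 6: bank1 row4 -> MISS (open row4); precharges=3
Acc 7: bank0 row0 -> MISS (open row0); precharges=4
Acc 8: bank1 row2 -> MISS (open row2); precharges=5
Acc 9: bank0 row2 -> MISS (open row2); precharges=6
Acc 10: bank1 row3 -> MISS (open row3); precharges=7
Acc 11: bank0 row2 -> HIT
Acc 12: bank0 row4 -> MISS (open row4); precharges=8
Acc 13: bank0 row0 -> MISS (open row0); precharges=9

Answer: 9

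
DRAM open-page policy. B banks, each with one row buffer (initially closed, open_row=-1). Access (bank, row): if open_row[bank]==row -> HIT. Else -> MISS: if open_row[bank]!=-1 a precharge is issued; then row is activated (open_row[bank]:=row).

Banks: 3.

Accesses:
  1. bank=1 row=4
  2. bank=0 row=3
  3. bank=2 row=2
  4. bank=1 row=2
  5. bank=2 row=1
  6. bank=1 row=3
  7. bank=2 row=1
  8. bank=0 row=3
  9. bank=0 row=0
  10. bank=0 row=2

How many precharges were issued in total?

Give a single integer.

Answer: 5

Derivation:
Acc 1: bank1 row4 -> MISS (open row4); precharges=0
Acc 2: bank0 row3 -> MISS (open row3); precharges=0
Acc 3: bank2 row2 -> MISS (open row2); precharges=0
Acc 4: bank1 row2 -> MISS (open row2); precharges=1
Acc 5: bank2 row1 -> MISS (open row1); precharges=2
Acc 6: bank1 row3 -> MISS (open row3); precharges=3
Acc 7: bank2 row1 -> HIT
Acc 8: bank0 row3 -> HIT
Acc 9: bank0 row0 -> MISS (open row0); precharges=4
Acc 10: bank0 row2 -> MISS (open row2); precharges=5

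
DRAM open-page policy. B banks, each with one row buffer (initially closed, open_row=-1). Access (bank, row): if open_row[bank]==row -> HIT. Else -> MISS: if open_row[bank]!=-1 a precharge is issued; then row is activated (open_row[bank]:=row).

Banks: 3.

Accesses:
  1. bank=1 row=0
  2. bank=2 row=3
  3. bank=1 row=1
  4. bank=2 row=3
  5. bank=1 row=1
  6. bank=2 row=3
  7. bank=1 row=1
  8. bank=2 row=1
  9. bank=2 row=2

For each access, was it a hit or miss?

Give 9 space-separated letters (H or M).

Answer: M M M H H H H M M

Derivation:
Acc 1: bank1 row0 -> MISS (open row0); precharges=0
Acc 2: bank2 row3 -> MISS (open row3); precharges=0
Acc 3: bank1 row1 -> MISS (open row1); precharges=1
Acc 4: bank2 row3 -> HIT
Acc 5: bank1 row1 -> HIT
Acc 6: bank2 row3 -> HIT
Acc 7: bank1 row1 -> HIT
Acc 8: bank2 row1 -> MISS (open row1); precharges=2
Acc 9: bank2 row2 -> MISS (open row2); precharges=3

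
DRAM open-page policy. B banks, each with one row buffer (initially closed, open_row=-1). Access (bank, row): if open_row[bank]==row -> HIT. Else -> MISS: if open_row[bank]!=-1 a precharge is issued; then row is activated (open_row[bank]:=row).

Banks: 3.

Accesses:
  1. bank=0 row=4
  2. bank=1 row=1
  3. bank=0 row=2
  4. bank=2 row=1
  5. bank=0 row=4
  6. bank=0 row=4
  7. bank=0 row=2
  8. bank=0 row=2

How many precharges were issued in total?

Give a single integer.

Answer: 3

Derivation:
Acc 1: bank0 row4 -> MISS (open row4); precharges=0
Acc 2: bank1 row1 -> MISS (open row1); precharges=0
Acc 3: bank0 row2 -> MISS (open row2); precharges=1
Acc 4: bank2 row1 -> MISS (open row1); precharges=1
Acc 5: bank0 row4 -> MISS (open row4); precharges=2
Acc 6: bank0 row4 -> HIT
Acc 7: bank0 row2 -> MISS (open row2); precharges=3
Acc 8: bank0 row2 -> HIT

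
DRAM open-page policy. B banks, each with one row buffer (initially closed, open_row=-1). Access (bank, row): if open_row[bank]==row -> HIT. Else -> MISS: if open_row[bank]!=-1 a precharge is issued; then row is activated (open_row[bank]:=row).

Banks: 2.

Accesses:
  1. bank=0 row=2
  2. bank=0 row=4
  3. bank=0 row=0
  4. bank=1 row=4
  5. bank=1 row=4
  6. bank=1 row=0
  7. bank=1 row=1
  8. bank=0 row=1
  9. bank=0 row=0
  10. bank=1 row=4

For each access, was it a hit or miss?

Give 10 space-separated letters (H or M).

Acc 1: bank0 row2 -> MISS (open row2); precharges=0
Acc 2: bank0 row4 -> MISS (open row4); precharges=1
Acc 3: bank0 row0 -> MISS (open row0); precharges=2
Acc 4: bank1 row4 -> MISS (open row4); precharges=2
Acc 5: bank1 row4 -> HIT
Acc 6: bank1 row0 -> MISS (open row0); precharges=3
Acc 7: bank1 row1 -> MISS (open row1); precharges=4
Acc 8: bank0 row1 -> MISS (open row1); precharges=5
Acc 9: bank0 row0 -> MISS (open row0); precharges=6
Acc 10: bank1 row4 -> MISS (open row4); precharges=7

Answer: M M M M H M M M M M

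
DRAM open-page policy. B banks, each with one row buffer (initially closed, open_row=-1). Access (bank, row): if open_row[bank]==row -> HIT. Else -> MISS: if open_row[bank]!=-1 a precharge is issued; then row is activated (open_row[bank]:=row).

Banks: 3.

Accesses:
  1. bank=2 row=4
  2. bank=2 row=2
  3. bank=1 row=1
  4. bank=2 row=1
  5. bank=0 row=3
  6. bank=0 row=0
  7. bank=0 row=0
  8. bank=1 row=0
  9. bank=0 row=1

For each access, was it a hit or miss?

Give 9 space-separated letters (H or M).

Answer: M M M M M M H M M

Derivation:
Acc 1: bank2 row4 -> MISS (open row4); precharges=0
Acc 2: bank2 row2 -> MISS (open row2); precharges=1
Acc 3: bank1 row1 -> MISS (open row1); precharges=1
Acc 4: bank2 row1 -> MISS (open row1); precharges=2
Acc 5: bank0 row3 -> MISS (open row3); precharges=2
Acc 6: bank0 row0 -> MISS (open row0); precharges=3
Acc 7: bank0 row0 -> HIT
Acc 8: bank1 row0 -> MISS (open row0); precharges=4
Acc 9: bank0 row1 -> MISS (open row1); precharges=5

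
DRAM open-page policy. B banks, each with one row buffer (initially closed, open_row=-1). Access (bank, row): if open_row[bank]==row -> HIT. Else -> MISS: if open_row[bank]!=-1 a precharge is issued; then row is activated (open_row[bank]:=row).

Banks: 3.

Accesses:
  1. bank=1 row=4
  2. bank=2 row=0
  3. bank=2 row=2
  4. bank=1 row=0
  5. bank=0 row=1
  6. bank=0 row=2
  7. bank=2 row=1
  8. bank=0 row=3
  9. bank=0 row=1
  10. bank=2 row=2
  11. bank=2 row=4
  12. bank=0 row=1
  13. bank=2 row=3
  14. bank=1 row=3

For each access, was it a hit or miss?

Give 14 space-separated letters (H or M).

Answer: M M M M M M M M M M M H M M

Derivation:
Acc 1: bank1 row4 -> MISS (open row4); precharges=0
Acc 2: bank2 row0 -> MISS (open row0); precharges=0
Acc 3: bank2 row2 -> MISS (open row2); precharges=1
Acc 4: bank1 row0 -> MISS (open row0); precharges=2
Acc 5: bank0 row1 -> MISS (open row1); precharges=2
Acc 6: bank0 row2 -> MISS (open row2); precharges=3
Acc 7: bank2 row1 -> MISS (open row1); precharges=4
Acc 8: bank0 row3 -> MISS (open row3); precharges=5
Acc 9: bank0 row1 -> MISS (open row1); precharges=6
Acc 10: bank2 row2 -> MISS (open row2); precharges=7
Acc 11: bank2 row4 -> MISS (open row4); precharges=8
Acc 12: bank0 row1 -> HIT
Acc 13: bank2 row3 -> MISS (open row3); precharges=9
Acc 14: bank1 row3 -> MISS (open row3); precharges=10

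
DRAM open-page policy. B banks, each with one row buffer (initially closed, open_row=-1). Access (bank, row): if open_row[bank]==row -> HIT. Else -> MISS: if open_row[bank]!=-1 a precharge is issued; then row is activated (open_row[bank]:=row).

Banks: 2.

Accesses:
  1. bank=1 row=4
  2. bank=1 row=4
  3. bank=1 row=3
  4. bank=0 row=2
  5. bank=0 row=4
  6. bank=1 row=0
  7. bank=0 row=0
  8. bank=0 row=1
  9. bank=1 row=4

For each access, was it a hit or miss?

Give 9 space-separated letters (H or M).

Acc 1: bank1 row4 -> MISS (open row4); precharges=0
Acc 2: bank1 row4 -> HIT
Acc 3: bank1 row3 -> MISS (open row3); precharges=1
Acc 4: bank0 row2 -> MISS (open row2); precharges=1
Acc 5: bank0 row4 -> MISS (open row4); precharges=2
Acc 6: bank1 row0 -> MISS (open row0); precharges=3
Acc 7: bank0 row0 -> MISS (open row0); precharges=4
Acc 8: bank0 row1 -> MISS (open row1); precharges=5
Acc 9: bank1 row4 -> MISS (open row4); precharges=6

Answer: M H M M M M M M M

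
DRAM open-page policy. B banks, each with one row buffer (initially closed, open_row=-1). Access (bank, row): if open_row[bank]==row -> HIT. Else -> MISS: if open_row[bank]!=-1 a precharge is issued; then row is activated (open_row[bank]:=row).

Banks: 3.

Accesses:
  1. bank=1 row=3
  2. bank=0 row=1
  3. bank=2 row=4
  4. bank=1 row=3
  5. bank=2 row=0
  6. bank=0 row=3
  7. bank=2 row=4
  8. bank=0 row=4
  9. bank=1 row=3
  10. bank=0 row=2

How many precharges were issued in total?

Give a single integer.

Acc 1: bank1 row3 -> MISS (open row3); precharges=0
Acc 2: bank0 row1 -> MISS (open row1); precharges=0
Acc 3: bank2 row4 -> MISS (open row4); precharges=0
Acc 4: bank1 row3 -> HIT
Acc 5: bank2 row0 -> MISS (open row0); precharges=1
Acc 6: bank0 row3 -> MISS (open row3); precharges=2
Acc 7: bank2 row4 -> MISS (open row4); precharges=3
Acc 8: bank0 row4 -> MISS (open row4); precharges=4
Acc 9: bank1 row3 -> HIT
Acc 10: bank0 row2 -> MISS (open row2); precharges=5

Answer: 5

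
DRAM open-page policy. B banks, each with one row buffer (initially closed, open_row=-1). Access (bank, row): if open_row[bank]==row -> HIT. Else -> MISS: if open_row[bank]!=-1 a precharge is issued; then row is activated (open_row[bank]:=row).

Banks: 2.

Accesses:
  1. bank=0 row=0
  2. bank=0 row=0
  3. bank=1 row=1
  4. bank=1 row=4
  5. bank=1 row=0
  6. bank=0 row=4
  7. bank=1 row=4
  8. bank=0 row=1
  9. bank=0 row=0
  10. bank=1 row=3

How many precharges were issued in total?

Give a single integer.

Acc 1: bank0 row0 -> MISS (open row0); precharges=0
Acc 2: bank0 row0 -> HIT
Acc 3: bank1 row1 -> MISS (open row1); precharges=0
Acc 4: bank1 row4 -> MISS (open row4); precharges=1
Acc 5: bank1 row0 -> MISS (open row0); precharges=2
Acc 6: bank0 row4 -> MISS (open row4); precharges=3
Acc 7: bank1 row4 -> MISS (open row4); precharges=4
Acc 8: bank0 row1 -> MISS (open row1); precharges=5
Acc 9: bank0 row0 -> MISS (open row0); precharges=6
Acc 10: bank1 row3 -> MISS (open row3); precharges=7

Answer: 7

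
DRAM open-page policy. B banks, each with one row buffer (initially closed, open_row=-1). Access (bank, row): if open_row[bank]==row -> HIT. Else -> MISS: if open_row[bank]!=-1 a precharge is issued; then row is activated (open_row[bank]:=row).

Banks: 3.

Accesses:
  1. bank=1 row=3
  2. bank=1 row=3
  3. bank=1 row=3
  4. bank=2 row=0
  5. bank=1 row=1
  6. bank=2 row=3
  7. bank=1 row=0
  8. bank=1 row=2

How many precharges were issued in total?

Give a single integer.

Acc 1: bank1 row3 -> MISS (open row3); precharges=0
Acc 2: bank1 row3 -> HIT
Acc 3: bank1 row3 -> HIT
Acc 4: bank2 row0 -> MISS (open row0); precharges=0
Acc 5: bank1 row1 -> MISS (open row1); precharges=1
Acc 6: bank2 row3 -> MISS (open row3); precharges=2
Acc 7: bank1 row0 -> MISS (open row0); precharges=3
Acc 8: bank1 row2 -> MISS (open row2); precharges=4

Answer: 4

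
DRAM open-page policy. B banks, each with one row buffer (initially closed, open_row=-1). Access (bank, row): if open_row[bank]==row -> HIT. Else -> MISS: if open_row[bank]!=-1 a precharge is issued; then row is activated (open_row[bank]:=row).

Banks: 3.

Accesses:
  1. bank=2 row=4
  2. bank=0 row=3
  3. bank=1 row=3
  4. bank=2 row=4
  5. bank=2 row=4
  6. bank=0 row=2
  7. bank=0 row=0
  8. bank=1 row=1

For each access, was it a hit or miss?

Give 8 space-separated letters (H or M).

Answer: M M M H H M M M

Derivation:
Acc 1: bank2 row4 -> MISS (open row4); precharges=0
Acc 2: bank0 row3 -> MISS (open row3); precharges=0
Acc 3: bank1 row3 -> MISS (open row3); precharges=0
Acc 4: bank2 row4 -> HIT
Acc 5: bank2 row4 -> HIT
Acc 6: bank0 row2 -> MISS (open row2); precharges=1
Acc 7: bank0 row0 -> MISS (open row0); precharges=2
Acc 8: bank1 row1 -> MISS (open row1); precharges=3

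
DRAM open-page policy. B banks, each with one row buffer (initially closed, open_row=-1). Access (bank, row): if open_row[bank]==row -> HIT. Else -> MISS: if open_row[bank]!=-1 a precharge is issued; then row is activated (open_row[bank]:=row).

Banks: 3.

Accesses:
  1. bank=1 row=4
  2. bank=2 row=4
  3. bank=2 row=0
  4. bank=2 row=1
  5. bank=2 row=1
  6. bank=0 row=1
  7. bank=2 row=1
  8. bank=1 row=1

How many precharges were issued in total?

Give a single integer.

Answer: 3

Derivation:
Acc 1: bank1 row4 -> MISS (open row4); precharges=0
Acc 2: bank2 row4 -> MISS (open row4); precharges=0
Acc 3: bank2 row0 -> MISS (open row0); precharges=1
Acc 4: bank2 row1 -> MISS (open row1); precharges=2
Acc 5: bank2 row1 -> HIT
Acc 6: bank0 row1 -> MISS (open row1); precharges=2
Acc 7: bank2 row1 -> HIT
Acc 8: bank1 row1 -> MISS (open row1); precharges=3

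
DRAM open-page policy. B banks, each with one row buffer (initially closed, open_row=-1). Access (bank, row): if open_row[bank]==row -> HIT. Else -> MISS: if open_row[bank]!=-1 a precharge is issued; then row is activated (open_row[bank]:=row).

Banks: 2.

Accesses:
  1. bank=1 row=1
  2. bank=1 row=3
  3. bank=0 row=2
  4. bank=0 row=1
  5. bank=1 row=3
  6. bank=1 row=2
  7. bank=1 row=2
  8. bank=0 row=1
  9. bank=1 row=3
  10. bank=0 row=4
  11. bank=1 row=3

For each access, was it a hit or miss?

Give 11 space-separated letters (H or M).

Answer: M M M M H M H H M M H

Derivation:
Acc 1: bank1 row1 -> MISS (open row1); precharges=0
Acc 2: bank1 row3 -> MISS (open row3); precharges=1
Acc 3: bank0 row2 -> MISS (open row2); precharges=1
Acc 4: bank0 row1 -> MISS (open row1); precharges=2
Acc 5: bank1 row3 -> HIT
Acc 6: bank1 row2 -> MISS (open row2); precharges=3
Acc 7: bank1 row2 -> HIT
Acc 8: bank0 row1 -> HIT
Acc 9: bank1 row3 -> MISS (open row3); precharges=4
Acc 10: bank0 row4 -> MISS (open row4); precharges=5
Acc 11: bank1 row3 -> HIT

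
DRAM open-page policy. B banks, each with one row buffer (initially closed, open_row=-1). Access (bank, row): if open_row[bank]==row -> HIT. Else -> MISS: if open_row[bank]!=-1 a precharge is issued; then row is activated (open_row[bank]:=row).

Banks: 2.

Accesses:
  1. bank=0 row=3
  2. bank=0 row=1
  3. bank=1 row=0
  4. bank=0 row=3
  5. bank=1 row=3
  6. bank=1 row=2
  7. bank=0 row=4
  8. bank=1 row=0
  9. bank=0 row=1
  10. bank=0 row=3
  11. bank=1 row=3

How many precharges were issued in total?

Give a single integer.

Acc 1: bank0 row3 -> MISS (open row3); precharges=0
Acc 2: bank0 row1 -> MISS (open row1); precharges=1
Acc 3: bank1 row0 -> MISS (open row0); precharges=1
Acc 4: bank0 row3 -> MISS (open row3); precharges=2
Acc 5: bank1 row3 -> MISS (open row3); precharges=3
Acc 6: bank1 row2 -> MISS (open row2); precharges=4
Acc 7: bank0 row4 -> MISS (open row4); precharges=5
Acc 8: bank1 row0 -> MISS (open row0); precharges=6
Acc 9: bank0 row1 -> MISS (open row1); precharges=7
Acc 10: bank0 row3 -> MISS (open row3); precharges=8
Acc 11: bank1 row3 -> MISS (open row3); precharges=9

Answer: 9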